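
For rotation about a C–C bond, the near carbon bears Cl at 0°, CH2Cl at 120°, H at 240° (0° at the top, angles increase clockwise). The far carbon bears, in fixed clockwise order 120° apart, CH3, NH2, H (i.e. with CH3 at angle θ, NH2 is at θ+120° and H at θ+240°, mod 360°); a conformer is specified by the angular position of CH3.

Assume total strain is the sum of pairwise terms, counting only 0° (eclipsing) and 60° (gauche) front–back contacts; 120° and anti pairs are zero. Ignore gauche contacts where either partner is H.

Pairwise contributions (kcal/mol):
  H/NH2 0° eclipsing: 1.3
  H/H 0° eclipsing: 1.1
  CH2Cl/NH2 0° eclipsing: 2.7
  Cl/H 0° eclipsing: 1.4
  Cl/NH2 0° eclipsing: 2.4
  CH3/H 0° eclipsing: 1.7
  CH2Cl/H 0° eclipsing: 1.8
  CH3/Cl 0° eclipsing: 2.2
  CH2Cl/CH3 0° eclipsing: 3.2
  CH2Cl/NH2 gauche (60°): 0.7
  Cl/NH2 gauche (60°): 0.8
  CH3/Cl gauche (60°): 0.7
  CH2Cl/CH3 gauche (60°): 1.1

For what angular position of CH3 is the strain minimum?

CH3 at 0° (eclipsed): Cl–CH3 eclipsed, CH2Cl–NH2 eclipsed, H–H eclipsed; 2.2 + 2.7 + 1.1 = 6.0 kcal/mol.
CH3 at 60° (staggered): Cl–CH3 gauche, CH2Cl–CH3 gauche, CH2Cl–NH2 gauche; 0.7 + 1.1 + 0.7 = 2.5 kcal/mol.
CH3 at 120° (eclipsed): Cl–H eclipsed, CH2Cl–CH3 eclipsed, H–NH2 eclipsed; 1.4 + 3.2 + 1.3 = 5.9 kcal/mol.
CH3 at 180° (staggered): Cl–NH2 gauche, CH2Cl–CH3 gauche; 0.8 + 1.1 = 1.9 kcal/mol.
CH3 at 240° (eclipsed): Cl–NH2 eclipsed, CH2Cl–H eclipsed, H–CH3 eclipsed; 2.4 + 1.8 + 1.7 = 5.9 kcal/mol.
CH3 at 300° (staggered): Cl–CH3 gauche, Cl–NH2 gauche, CH2Cl–NH2 gauche; 0.7 + 0.8 + 0.7 = 2.2 kcal/mol.
The minimum (1.9 kcal/mol) occurs with CH3 at 180°.

180°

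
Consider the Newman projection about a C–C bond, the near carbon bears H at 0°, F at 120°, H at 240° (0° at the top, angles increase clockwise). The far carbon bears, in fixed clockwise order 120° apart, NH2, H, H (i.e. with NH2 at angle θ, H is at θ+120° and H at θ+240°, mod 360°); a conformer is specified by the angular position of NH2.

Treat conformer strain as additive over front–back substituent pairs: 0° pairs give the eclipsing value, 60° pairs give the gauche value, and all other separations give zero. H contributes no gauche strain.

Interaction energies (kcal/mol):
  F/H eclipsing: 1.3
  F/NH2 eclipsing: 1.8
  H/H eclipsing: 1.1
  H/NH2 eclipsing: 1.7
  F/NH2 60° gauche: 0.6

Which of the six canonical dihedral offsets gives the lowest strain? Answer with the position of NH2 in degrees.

NH2 at 0° (eclipsed): H(0°)/NH2(0°) eclipsed 1.7; F(120°)/H(120°) eclipsed 1.3; H(240°)/H(240°) eclipsed 1.1 → 4.1 kcal/mol.
NH2 at 60° (staggered): F(120°)/NH2(60°) gauche 0.6 → 0.6 kcal/mol.
NH2 at 120° (eclipsed): H(0°)/H(0°) eclipsed 1.1; F(120°)/NH2(120°) eclipsed 1.8; H(240°)/H(240°) eclipsed 1.1 → 4.0 kcal/mol.
NH2 at 180° (staggered): F(120°)/NH2(180°) gauche 0.6 → 0.6 kcal/mol.
NH2 at 240° (eclipsed): H(0°)/H(0°) eclipsed 1.1; F(120°)/H(120°) eclipsed 1.3; H(240°)/NH2(240°) eclipsed 1.7 → 4.1 kcal/mol.
NH2 at 300° (staggered): no non-H gauche contacts → 0.0 kcal/mol.
The minimum (0.0 kcal/mol) occurs with NH2 at 300°.

300°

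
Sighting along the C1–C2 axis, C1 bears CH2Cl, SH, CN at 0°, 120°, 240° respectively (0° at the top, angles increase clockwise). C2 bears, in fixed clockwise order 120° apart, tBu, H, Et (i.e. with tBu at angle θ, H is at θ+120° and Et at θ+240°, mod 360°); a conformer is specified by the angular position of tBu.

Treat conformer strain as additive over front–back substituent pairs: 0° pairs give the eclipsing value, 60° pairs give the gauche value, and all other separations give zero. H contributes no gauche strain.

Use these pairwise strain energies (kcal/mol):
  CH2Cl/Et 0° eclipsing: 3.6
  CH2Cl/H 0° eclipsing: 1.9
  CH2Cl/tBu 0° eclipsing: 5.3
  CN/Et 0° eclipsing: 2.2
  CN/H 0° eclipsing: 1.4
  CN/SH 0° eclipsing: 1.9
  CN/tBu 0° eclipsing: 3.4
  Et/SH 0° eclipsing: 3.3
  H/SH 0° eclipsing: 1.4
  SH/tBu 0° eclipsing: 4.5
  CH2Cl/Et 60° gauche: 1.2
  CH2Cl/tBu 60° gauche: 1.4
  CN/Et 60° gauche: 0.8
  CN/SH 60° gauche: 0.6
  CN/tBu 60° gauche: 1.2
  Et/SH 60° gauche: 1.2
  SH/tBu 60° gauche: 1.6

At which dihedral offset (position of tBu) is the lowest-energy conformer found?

300°

tBu at 0° is eclipsed. CH2Cl at 0° is eclipsed with tBu at 0° (5.3); SH at 120° is eclipsed with H at 120° (1.4); CN at 240° is eclipsed with Et at 240° (2.2). Total 8.9 kcal/mol.
tBu at 60° is staggered. CH2Cl at 0° is gauche with tBu at 60° (1.4); CH2Cl at 0° is gauche with Et at 300° (1.2); SH at 120° is gauche with tBu at 60° (1.6); CN at 240° is gauche with Et at 300° (0.8). Total 5.0 kcal/mol.
tBu at 120° is eclipsed. CH2Cl at 0° is eclipsed with Et at 0° (3.6); SH at 120° is eclipsed with tBu at 120° (4.5); CN at 240° is eclipsed with H at 240° (1.4). Total 9.5 kcal/mol.
tBu at 180° is staggered. CH2Cl at 0° is gauche with Et at 60° (1.2); SH at 120° is gauche with tBu at 180° (1.6); SH at 120° is gauche with Et at 60° (1.2); CN at 240° is gauche with tBu at 180° (1.2). Total 5.2 kcal/mol.
tBu at 240° is eclipsed. CH2Cl at 0° is eclipsed with H at 0° (1.9); SH at 120° is eclipsed with Et at 120° (3.3); CN at 240° is eclipsed with tBu at 240° (3.4). Total 8.6 kcal/mol.
tBu at 300° is staggered. CH2Cl at 0° is gauche with tBu at 300° (1.4); SH at 120° is gauche with Et at 180° (1.2); CN at 240° is gauche with tBu at 300° (1.2); CN at 240° is gauche with Et at 180° (0.8). Total 4.6 kcal/mol.
The minimum (4.6 kcal/mol) occurs with tBu at 300°.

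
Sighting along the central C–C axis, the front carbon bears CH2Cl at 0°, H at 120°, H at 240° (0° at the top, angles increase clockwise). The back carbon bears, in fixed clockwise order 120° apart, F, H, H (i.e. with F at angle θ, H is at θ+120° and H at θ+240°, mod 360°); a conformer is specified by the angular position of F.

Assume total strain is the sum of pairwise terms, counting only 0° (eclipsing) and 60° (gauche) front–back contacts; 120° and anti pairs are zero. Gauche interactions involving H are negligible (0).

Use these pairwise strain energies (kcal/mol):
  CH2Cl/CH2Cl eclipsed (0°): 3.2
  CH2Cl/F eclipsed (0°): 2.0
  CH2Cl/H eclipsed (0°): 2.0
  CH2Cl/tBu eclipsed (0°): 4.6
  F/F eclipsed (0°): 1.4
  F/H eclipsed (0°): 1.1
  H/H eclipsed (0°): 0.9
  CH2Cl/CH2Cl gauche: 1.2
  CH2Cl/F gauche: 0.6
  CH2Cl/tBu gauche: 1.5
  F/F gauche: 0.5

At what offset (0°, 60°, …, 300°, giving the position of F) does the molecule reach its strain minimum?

F at 0° (eclipsed): CH2Cl(0°)/F(0°) eclipsed 2.0; H(120°)/H(120°) eclipsed 0.9; H(240°)/H(240°) eclipsed 0.9 → 3.8 kcal/mol.
F at 60° (staggered): CH2Cl(0°)/F(60°) gauche 0.6 → 0.6 kcal/mol.
F at 120° (eclipsed): CH2Cl(0°)/H(0°) eclipsed 2.0; H(120°)/F(120°) eclipsed 1.1; H(240°)/H(240°) eclipsed 0.9 → 4.0 kcal/mol.
F at 180° (staggered): no non-H gauche contacts → 0.0 kcal/mol.
F at 240° (eclipsed): CH2Cl(0°)/H(0°) eclipsed 2.0; H(120°)/H(120°) eclipsed 0.9; H(240°)/F(240°) eclipsed 1.1 → 4.0 kcal/mol.
F at 300° (staggered): CH2Cl(0°)/F(300°) gauche 0.6 → 0.6 kcal/mol.
The minimum (0.0 kcal/mol) occurs with F at 180°.

180°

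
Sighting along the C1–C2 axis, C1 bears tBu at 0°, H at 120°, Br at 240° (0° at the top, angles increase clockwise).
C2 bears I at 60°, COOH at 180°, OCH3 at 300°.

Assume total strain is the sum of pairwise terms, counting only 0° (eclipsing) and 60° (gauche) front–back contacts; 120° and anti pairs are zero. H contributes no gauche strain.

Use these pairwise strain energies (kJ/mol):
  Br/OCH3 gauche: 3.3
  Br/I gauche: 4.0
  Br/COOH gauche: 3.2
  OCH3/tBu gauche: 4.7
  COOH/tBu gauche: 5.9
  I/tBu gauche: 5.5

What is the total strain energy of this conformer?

This conformer (staggered): tBu–I gauche, tBu–OCH3 gauche, Br–COOH gauche, Br–OCH3 gauche; 5.5 + 4.7 + 3.2 + 3.3 = 16.7 kJ/mol.

16.7 kJ/mol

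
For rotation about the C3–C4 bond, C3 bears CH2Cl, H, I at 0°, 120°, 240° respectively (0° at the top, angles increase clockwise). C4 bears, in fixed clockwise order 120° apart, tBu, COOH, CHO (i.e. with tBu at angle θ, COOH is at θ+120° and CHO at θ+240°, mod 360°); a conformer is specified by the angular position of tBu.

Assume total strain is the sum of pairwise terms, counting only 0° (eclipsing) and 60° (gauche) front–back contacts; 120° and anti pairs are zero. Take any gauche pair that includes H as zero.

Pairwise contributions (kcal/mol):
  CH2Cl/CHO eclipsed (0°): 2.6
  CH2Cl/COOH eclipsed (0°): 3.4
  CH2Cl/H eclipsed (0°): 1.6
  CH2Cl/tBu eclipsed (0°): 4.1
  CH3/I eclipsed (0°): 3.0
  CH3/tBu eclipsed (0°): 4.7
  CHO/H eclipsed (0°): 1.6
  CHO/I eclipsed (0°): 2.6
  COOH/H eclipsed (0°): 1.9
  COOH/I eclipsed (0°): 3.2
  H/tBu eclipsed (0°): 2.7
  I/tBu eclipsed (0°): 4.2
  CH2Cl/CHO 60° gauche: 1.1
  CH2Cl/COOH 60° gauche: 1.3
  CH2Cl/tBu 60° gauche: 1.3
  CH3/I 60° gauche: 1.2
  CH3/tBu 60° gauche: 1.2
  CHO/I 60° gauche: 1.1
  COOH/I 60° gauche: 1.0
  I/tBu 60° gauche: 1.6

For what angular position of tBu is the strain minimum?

60°

tBu at 0° (eclipsed): CH2Cl–tBu eclipsed, H–COOH eclipsed, I–CHO eclipsed; 4.1 + 1.9 + 2.6 = 8.6 kcal/mol.
tBu at 60° (staggered): CH2Cl–tBu gauche, CH2Cl–CHO gauche, I–COOH gauche, I–CHO gauche; 1.3 + 1.1 + 1.0 + 1.1 = 4.5 kcal/mol.
tBu at 120° (eclipsed): CH2Cl–CHO eclipsed, H–tBu eclipsed, I–COOH eclipsed; 2.6 + 2.7 + 3.2 = 8.5 kcal/mol.
tBu at 180° (staggered): CH2Cl–COOH gauche, CH2Cl–CHO gauche, I–tBu gauche, I–COOH gauche; 1.3 + 1.1 + 1.6 + 1.0 = 5.0 kcal/mol.
tBu at 240° (eclipsed): CH2Cl–COOH eclipsed, H–CHO eclipsed, I–tBu eclipsed; 3.4 + 1.6 + 4.2 = 9.2 kcal/mol.
tBu at 300° (staggered): CH2Cl–tBu gauche, CH2Cl–COOH gauche, I–tBu gauche, I–CHO gauche; 1.3 + 1.3 + 1.6 + 1.1 = 5.3 kcal/mol.
The minimum (4.5 kcal/mol) occurs with tBu at 60°.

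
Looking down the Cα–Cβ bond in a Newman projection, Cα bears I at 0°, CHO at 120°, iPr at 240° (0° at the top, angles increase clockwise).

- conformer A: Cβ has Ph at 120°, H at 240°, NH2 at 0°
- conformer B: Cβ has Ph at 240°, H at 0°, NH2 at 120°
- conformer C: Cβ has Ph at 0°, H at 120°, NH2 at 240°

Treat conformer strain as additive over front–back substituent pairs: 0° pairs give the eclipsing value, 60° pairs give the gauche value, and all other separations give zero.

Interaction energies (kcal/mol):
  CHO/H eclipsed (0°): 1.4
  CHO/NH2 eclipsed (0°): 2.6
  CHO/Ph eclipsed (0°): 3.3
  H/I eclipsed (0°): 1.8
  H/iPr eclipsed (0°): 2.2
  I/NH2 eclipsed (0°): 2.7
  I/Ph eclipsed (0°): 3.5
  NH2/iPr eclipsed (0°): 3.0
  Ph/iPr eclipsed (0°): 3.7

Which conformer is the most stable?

A (eclipsed): I(0°)/NH2(0°) eclipsed 2.7; CHO(120°)/Ph(120°) eclipsed 3.3; iPr(240°)/H(240°) eclipsed 2.2 → 8.2 kcal/mol.
B (eclipsed): I(0°)/H(0°) eclipsed 1.8; CHO(120°)/NH2(120°) eclipsed 2.6; iPr(240°)/Ph(240°) eclipsed 3.7 → 8.1 kcal/mol.
C (eclipsed): I(0°)/Ph(0°) eclipsed 3.5; CHO(120°)/H(120°) eclipsed 1.4; iPr(240°)/NH2(240°) eclipsed 3.0 → 7.9 kcal/mol.
C has the lowest total (7.9 kcal/mol).

C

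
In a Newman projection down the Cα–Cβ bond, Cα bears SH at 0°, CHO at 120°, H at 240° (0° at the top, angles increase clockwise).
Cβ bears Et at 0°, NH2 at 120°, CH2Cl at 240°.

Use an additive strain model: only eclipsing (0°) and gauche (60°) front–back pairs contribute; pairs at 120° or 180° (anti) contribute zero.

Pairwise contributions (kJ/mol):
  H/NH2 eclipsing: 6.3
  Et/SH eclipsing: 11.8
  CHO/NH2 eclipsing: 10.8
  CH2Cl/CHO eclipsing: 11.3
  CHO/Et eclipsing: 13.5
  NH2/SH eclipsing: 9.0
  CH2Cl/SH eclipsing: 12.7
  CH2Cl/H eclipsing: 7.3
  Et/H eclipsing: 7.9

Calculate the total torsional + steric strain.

29.9 kJ/mol

This conformer is eclipsed. SH at 0° is eclipsed with Et at 0° (11.8); CHO at 120° is eclipsed with NH2 at 120° (10.8); H at 240° is eclipsed with CH2Cl at 240° (7.3). Total 29.9 kJ/mol.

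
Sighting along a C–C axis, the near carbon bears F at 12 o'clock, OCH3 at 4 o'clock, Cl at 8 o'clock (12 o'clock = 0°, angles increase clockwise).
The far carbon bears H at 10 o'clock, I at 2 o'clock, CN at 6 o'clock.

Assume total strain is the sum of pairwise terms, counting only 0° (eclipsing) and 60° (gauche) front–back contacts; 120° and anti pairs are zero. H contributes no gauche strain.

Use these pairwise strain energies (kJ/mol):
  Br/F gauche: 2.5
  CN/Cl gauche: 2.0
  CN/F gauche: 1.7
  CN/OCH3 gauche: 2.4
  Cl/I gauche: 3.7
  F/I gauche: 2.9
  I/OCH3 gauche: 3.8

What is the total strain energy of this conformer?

11.1 kJ/mol

This conformer is staggered. F at 0° is gauche with I at 60° (2.9); OCH3 at 120° is gauche with I at 60° (3.8); OCH3 at 120° is gauche with CN at 180° (2.4); Cl at 240° is gauche with CN at 180° (2.0). Total 11.1 kJ/mol.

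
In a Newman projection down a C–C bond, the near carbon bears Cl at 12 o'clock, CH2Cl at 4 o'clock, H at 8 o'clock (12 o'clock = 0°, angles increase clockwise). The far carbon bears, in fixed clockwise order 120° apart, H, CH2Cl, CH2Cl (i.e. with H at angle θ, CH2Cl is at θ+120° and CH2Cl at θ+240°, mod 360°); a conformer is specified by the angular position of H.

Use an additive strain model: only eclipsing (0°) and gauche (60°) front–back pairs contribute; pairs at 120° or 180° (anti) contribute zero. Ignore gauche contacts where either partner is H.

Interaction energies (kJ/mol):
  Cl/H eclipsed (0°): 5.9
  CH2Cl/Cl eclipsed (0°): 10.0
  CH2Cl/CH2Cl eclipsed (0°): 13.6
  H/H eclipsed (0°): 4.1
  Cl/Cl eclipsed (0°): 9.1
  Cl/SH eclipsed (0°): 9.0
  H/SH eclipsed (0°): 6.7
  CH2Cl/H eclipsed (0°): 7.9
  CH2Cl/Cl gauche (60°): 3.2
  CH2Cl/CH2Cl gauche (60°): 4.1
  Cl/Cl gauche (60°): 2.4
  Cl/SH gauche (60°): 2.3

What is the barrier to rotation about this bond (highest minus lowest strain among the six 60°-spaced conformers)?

20.4 kJ/mol

H at 0° (eclipsed): Cl(0°)/H(0°) eclipsed 5.9; CH2Cl(120°)/CH2Cl(120°) eclipsed 13.6; H(240°)/CH2Cl(240°) eclipsed 7.9 → 27.4 kJ/mol.
H at 60° (staggered): Cl(0°)/CH2Cl(300°) gauche 3.2; CH2Cl(120°)/CH2Cl(180°) gauche 4.1 → 7.3 kJ/mol.
H at 120° (eclipsed): Cl(0°)/CH2Cl(0°) eclipsed 10.0; CH2Cl(120°)/H(120°) eclipsed 7.9; H(240°)/CH2Cl(240°) eclipsed 7.9 → 25.8 kJ/mol.
H at 180° (staggered): Cl(0°)/CH2Cl(300°) gauche 3.2; Cl(0°)/CH2Cl(60°) gauche 3.2; CH2Cl(120°)/CH2Cl(60°) gauche 4.1 → 10.5 kJ/mol.
H at 240° (eclipsed): Cl(0°)/CH2Cl(0°) eclipsed 10.0; CH2Cl(120°)/CH2Cl(120°) eclipsed 13.6; H(240°)/H(240°) eclipsed 4.1 → 27.7 kJ/mol.
H at 300° (staggered): Cl(0°)/CH2Cl(60°) gauche 3.2; CH2Cl(120°)/CH2Cl(60°) gauche 4.1; CH2Cl(120°)/CH2Cl(180°) gauche 4.1 → 11.4 kJ/mol.
Max at 240° (27.7 kJ/mol), min at 60° (7.3 kJ/mol); barrier = 20.4 kJ/mol.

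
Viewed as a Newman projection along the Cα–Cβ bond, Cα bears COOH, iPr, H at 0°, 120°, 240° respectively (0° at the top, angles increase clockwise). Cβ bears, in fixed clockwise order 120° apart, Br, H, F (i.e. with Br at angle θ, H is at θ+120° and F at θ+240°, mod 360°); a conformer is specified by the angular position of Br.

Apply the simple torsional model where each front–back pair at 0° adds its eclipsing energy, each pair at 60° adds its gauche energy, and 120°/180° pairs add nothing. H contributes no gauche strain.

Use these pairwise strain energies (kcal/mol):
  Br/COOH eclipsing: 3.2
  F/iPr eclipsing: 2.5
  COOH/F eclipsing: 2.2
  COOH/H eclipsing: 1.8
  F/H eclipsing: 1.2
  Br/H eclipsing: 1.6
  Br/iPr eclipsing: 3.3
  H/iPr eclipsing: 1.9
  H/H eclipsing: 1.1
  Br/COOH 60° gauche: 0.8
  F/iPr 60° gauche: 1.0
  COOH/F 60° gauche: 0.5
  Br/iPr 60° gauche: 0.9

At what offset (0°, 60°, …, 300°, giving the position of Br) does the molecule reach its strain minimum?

Br at 0° is eclipsed. COOH at 0° is eclipsed with Br at 0° (3.2); iPr at 120° is eclipsed with H at 120° (1.9); H at 240° is eclipsed with F at 240° (1.2). Total 6.3 kcal/mol.
Br at 60° is staggered. COOH at 0° is gauche with Br at 60° (0.8); COOH at 0° is gauche with F at 300° (0.5); iPr at 120° is gauche with Br at 60° (0.9). Total 2.2 kcal/mol.
Br at 120° is eclipsed. COOH at 0° is eclipsed with F at 0° (2.2); iPr at 120° is eclipsed with Br at 120° (3.3); H at 240° is eclipsed with H at 240° (1.1). Total 6.6 kcal/mol.
Br at 180° is staggered. COOH at 0° is gauche with F at 60° (0.5); iPr at 120° is gauche with Br at 180° (0.9); iPr at 120° is gauche with F at 60° (1.0). Total 2.4 kcal/mol.
Br at 240° is eclipsed. COOH at 0° is eclipsed with H at 0° (1.8); iPr at 120° is eclipsed with F at 120° (2.5); H at 240° is eclipsed with Br at 240° (1.6). Total 5.9 kcal/mol.
Br at 300° is staggered. COOH at 0° is gauche with Br at 300° (0.8); iPr at 120° is gauche with F at 180° (1.0). Total 1.8 kcal/mol.
The minimum (1.8 kcal/mol) occurs with Br at 300°.

300°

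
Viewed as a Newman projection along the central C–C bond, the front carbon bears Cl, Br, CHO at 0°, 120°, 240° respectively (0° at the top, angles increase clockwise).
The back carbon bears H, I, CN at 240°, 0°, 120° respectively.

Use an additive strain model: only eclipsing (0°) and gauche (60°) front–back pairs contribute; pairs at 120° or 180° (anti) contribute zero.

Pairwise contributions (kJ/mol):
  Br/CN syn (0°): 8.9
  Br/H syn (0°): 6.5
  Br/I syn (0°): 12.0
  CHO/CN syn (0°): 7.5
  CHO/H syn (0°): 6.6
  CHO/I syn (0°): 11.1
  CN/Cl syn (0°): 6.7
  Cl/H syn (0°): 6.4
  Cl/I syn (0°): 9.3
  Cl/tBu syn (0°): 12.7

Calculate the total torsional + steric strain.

This conformer is eclipsed. Cl at 0° is eclipsed with I at 0° (9.3); Br at 120° is eclipsed with CN at 120° (8.9); CHO at 240° is eclipsed with H at 240° (6.6). Total 24.8 kJ/mol.

24.8 kJ/mol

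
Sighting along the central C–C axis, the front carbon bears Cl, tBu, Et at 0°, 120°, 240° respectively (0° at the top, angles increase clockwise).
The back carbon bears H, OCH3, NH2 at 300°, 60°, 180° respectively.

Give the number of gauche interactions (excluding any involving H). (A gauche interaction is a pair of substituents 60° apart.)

Non-H gauche pairs: Cl(0°)/OCH3(60°); tBu(120°)/OCH3(60°); tBu(120°)/NH2(180°); Et(240°)/NH2(180°) — 4 interactions.

4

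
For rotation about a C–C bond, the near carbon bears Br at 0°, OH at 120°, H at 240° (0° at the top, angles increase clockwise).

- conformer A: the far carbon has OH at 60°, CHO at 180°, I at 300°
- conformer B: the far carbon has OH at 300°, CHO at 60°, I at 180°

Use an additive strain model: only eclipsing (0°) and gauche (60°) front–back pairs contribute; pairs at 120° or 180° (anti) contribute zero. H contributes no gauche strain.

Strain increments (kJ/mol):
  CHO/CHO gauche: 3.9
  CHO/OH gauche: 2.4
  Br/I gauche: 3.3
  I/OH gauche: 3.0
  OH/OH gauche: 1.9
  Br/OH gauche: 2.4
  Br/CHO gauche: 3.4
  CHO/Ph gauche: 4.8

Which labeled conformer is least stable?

B

A (staggered): Br–OH gauche, Br–I gauche, OH–OH gauche, OH–CHO gauche; 2.4 + 3.3 + 1.9 + 2.4 = 10.0 kJ/mol.
B (staggered): Br–OH gauche, Br–CHO gauche, OH–CHO gauche, OH–I gauche; 2.4 + 3.4 + 2.4 + 3.0 = 11.2 kJ/mol.
B has the highest total (11.2 kJ/mol).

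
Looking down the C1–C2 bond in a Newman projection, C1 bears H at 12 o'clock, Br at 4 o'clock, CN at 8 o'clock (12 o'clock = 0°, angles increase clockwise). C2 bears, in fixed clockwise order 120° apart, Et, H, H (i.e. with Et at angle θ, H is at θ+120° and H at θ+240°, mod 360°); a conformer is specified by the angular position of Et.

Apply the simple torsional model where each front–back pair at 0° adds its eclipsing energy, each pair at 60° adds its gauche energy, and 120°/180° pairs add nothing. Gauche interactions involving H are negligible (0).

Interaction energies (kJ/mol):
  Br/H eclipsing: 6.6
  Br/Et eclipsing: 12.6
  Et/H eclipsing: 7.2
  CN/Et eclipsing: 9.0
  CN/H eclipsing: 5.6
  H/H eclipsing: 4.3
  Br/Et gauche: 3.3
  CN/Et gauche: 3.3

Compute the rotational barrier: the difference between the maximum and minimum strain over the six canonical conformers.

Et at 0° (eclipsed): H–Et eclipsed, Br–H eclipsed, CN–H eclipsed; 7.2 + 6.6 + 5.6 = 19.4 kJ/mol.
Et at 60° (staggered): Br–Et gauche; 3.3 = 3.3 kJ/mol.
Et at 120° (eclipsed): H–H eclipsed, Br–Et eclipsed, CN–H eclipsed; 4.3 + 12.6 + 5.6 = 22.5 kJ/mol.
Et at 180° (staggered): Br–Et gauche, CN–Et gauche; 3.3 + 3.3 = 6.6 kJ/mol.
Et at 240° (eclipsed): H–H eclipsed, Br–H eclipsed, CN–Et eclipsed; 4.3 + 6.6 + 9.0 = 19.9 kJ/mol.
Et at 300° (staggered): CN–Et gauche; 3.3 = 3.3 kJ/mol.
Max at 120° (22.5 kJ/mol), min at 60° (3.3 kJ/mol); barrier = 19.2 kJ/mol.

19.2 kJ/mol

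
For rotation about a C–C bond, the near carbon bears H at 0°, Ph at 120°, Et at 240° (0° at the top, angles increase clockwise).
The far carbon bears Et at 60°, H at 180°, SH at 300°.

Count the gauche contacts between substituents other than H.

2

Non-H gauche pairs: Ph(120°)/Et(60°); Et(240°)/SH(300°) — 2 interactions.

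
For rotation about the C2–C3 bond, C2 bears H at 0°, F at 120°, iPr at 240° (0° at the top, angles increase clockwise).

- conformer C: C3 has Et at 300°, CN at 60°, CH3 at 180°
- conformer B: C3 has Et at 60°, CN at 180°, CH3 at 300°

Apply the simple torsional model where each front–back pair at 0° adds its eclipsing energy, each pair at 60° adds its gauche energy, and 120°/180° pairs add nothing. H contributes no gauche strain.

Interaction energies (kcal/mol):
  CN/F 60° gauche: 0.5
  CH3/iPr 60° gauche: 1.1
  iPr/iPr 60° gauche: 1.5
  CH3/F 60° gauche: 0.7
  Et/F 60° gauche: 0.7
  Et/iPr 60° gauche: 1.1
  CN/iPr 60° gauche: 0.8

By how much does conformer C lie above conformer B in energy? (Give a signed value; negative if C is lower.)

C (staggered): F–CN gauche, F–CH3 gauche, iPr–Et gauche, iPr–CH3 gauche; 0.5 + 0.7 + 1.1 + 1.1 = 3.4 kcal/mol.
B (staggered): F–Et gauche, F–CN gauche, iPr–CN gauche, iPr–CH3 gauche; 0.7 + 0.5 + 0.8 + 1.1 = 3.1 kcal/mol.
E(C) − E(B) = 3.4 − 3.1 = +0.3 kcal/mol.

+0.3 kcal/mol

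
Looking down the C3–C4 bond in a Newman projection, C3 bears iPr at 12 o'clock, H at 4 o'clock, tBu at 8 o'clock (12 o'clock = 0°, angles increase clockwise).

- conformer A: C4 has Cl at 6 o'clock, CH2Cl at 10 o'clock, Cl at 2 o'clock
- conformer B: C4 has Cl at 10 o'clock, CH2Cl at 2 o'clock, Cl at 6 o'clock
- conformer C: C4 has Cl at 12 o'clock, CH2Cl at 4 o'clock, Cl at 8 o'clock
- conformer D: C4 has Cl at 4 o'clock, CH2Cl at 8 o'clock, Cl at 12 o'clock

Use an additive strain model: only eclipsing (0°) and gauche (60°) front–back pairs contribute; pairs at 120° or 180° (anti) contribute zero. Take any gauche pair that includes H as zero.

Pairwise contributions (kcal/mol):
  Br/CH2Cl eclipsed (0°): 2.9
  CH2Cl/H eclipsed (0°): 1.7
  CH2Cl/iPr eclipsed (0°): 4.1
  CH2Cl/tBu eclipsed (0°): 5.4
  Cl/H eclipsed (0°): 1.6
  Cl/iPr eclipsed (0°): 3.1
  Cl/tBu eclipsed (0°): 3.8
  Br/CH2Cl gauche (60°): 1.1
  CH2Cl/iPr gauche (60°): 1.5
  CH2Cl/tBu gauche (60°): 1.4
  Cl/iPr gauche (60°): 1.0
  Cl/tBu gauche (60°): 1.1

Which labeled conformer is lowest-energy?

B

A (staggered): iPr–CH2Cl gauche, iPr–Cl gauche, tBu–Cl gauche, tBu–CH2Cl gauche; 1.5 + 1.0 + 1.1 + 1.4 = 5.0 kcal/mol.
B (staggered): iPr–Cl gauche, iPr–CH2Cl gauche, tBu–Cl gauche, tBu–Cl gauche; 1.0 + 1.5 + 1.1 + 1.1 = 4.7 kcal/mol.
C (eclipsed): iPr–Cl eclipsed, H–CH2Cl eclipsed, tBu–Cl eclipsed; 3.1 + 1.7 + 3.8 = 8.6 kcal/mol.
D (eclipsed): iPr–Cl eclipsed, H–Cl eclipsed, tBu–CH2Cl eclipsed; 3.1 + 1.6 + 5.4 = 10.1 kcal/mol.
B has the lowest total (4.7 kcal/mol).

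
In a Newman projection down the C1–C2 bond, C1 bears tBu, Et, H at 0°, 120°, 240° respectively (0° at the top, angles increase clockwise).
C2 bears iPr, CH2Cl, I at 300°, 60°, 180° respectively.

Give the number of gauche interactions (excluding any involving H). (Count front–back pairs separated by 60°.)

Non-H gauche pairs: tBu(0°)/iPr(300°); tBu(0°)/CH2Cl(60°); Et(120°)/CH2Cl(60°); Et(120°)/I(180°) — 4 interactions.

4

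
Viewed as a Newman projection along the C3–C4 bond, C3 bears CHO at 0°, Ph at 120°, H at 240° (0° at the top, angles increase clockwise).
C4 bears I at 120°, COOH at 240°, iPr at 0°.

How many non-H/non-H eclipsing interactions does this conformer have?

2

Non-H eclipsing pairs: CHO(0°)/iPr(0°); Ph(120°)/I(120°) — 2 interactions.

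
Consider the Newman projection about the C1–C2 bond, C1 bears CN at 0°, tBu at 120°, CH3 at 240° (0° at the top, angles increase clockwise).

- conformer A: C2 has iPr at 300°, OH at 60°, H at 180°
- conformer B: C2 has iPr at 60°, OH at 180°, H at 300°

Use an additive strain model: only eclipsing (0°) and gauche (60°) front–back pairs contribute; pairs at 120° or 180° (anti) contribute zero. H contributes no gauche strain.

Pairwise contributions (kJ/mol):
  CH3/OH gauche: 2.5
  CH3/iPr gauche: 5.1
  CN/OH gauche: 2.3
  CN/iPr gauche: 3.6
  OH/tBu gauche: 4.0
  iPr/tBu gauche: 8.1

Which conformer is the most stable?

A

A (staggered): CN(0°)/iPr(300°) gauche 3.6; CN(0°)/OH(60°) gauche 2.3; tBu(120°)/OH(60°) gauche 4.0; CH3(240°)/iPr(300°) gauche 5.1 → 15.0 kJ/mol.
B (staggered): CN(0°)/iPr(60°) gauche 3.6; tBu(120°)/iPr(60°) gauche 8.1; tBu(120°)/OH(180°) gauche 4.0; CH3(240°)/OH(180°) gauche 2.5 → 18.2 kJ/mol.
A has the lowest total (15.0 kJ/mol).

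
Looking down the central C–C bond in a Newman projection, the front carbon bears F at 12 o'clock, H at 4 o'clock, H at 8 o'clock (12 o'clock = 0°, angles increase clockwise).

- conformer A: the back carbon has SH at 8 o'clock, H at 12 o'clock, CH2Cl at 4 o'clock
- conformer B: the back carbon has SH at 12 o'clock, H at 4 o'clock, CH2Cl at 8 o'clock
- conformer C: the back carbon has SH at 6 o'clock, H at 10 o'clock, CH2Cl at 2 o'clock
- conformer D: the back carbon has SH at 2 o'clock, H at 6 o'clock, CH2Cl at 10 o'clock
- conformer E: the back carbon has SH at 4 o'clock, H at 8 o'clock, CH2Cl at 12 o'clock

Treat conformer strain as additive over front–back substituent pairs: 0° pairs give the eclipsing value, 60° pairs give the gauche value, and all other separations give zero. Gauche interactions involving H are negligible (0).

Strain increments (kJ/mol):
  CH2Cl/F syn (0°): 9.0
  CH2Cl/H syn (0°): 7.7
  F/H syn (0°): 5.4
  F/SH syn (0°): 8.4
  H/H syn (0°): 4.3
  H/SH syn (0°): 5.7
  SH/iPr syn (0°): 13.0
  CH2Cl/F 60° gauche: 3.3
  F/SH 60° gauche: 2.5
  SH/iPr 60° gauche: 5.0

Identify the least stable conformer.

A (eclipsed): F(0°)/H(0°) eclipsed 5.4; H(120°)/CH2Cl(120°) eclipsed 7.7; H(240°)/SH(240°) eclipsed 5.7 → 18.8 kJ/mol.
B (eclipsed): F(0°)/SH(0°) eclipsed 8.4; H(120°)/H(120°) eclipsed 4.3; H(240°)/CH2Cl(240°) eclipsed 7.7 → 20.4 kJ/mol.
C (staggered): F(0°)/CH2Cl(60°) gauche 3.3 → 3.3 kJ/mol.
D (staggered): F(0°)/SH(60°) gauche 2.5; F(0°)/CH2Cl(300°) gauche 3.3 → 5.8 kJ/mol.
E (eclipsed): F(0°)/CH2Cl(0°) eclipsed 9.0; H(120°)/SH(120°) eclipsed 5.7; H(240°)/H(240°) eclipsed 4.3 → 19.0 kJ/mol.
B has the highest total (20.4 kJ/mol).

B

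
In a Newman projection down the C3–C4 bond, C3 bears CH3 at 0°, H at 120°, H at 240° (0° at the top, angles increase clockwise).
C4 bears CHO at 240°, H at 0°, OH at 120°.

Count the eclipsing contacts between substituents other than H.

0

Every eclipsing pair involves H, so the count is 0.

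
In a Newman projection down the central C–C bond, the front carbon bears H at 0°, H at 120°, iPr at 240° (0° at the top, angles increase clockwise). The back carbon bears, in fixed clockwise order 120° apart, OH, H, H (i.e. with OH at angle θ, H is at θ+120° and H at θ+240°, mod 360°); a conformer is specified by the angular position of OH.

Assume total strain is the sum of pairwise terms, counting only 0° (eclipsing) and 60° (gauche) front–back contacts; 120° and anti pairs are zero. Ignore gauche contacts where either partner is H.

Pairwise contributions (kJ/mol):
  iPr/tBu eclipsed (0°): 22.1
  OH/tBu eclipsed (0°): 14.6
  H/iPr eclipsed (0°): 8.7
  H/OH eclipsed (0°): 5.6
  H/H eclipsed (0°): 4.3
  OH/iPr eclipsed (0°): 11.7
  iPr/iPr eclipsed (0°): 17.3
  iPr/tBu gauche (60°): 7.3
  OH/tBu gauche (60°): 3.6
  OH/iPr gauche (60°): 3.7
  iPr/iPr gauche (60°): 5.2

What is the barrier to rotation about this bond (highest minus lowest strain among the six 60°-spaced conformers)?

20.3 kJ/mol

OH at 0° (eclipsed): H(0°)/OH(0°) eclipsed 5.6; H(120°)/H(120°) eclipsed 4.3; iPr(240°)/H(240°) eclipsed 8.7 → 18.6 kJ/mol.
OH at 60° (staggered): no non-H gauche contacts → 0.0 kJ/mol.
OH at 120° (eclipsed): H(0°)/H(0°) eclipsed 4.3; H(120°)/OH(120°) eclipsed 5.6; iPr(240°)/H(240°) eclipsed 8.7 → 18.6 kJ/mol.
OH at 180° (staggered): iPr(240°)/OH(180°) gauche 3.7 → 3.7 kJ/mol.
OH at 240° (eclipsed): H(0°)/H(0°) eclipsed 4.3; H(120°)/H(120°) eclipsed 4.3; iPr(240°)/OH(240°) eclipsed 11.7 → 20.3 kJ/mol.
OH at 300° (staggered): iPr(240°)/OH(300°) gauche 3.7 → 3.7 kJ/mol.
Max at 240° (20.3 kJ/mol), min at 60° (0.0 kJ/mol); barrier = 20.3 kJ/mol.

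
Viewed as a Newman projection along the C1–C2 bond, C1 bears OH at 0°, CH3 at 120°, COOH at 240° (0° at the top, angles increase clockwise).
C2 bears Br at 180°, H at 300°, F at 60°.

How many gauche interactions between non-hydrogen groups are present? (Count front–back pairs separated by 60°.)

Non-H gauche pairs: OH(0°)/F(60°); CH3(120°)/Br(180°); CH3(120°)/F(60°); COOH(240°)/Br(180°) — 4 interactions.

4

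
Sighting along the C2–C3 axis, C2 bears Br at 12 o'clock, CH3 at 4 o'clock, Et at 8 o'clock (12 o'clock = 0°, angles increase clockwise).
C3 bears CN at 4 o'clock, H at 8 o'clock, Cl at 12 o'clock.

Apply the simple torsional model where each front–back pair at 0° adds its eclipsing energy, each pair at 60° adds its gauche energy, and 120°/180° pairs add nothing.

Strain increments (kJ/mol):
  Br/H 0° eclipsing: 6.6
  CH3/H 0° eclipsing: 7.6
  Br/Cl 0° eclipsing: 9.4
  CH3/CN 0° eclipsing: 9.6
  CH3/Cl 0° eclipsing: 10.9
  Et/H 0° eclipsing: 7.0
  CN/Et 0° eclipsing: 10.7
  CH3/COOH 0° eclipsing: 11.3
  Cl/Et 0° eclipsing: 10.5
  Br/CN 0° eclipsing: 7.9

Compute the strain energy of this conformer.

26.0 kJ/mol

This conformer is eclipsed. Br at 0° is eclipsed with Cl at 0° (9.4); CH3 at 120° is eclipsed with CN at 120° (9.6); Et at 240° is eclipsed with H at 240° (7.0). Total 26.0 kJ/mol.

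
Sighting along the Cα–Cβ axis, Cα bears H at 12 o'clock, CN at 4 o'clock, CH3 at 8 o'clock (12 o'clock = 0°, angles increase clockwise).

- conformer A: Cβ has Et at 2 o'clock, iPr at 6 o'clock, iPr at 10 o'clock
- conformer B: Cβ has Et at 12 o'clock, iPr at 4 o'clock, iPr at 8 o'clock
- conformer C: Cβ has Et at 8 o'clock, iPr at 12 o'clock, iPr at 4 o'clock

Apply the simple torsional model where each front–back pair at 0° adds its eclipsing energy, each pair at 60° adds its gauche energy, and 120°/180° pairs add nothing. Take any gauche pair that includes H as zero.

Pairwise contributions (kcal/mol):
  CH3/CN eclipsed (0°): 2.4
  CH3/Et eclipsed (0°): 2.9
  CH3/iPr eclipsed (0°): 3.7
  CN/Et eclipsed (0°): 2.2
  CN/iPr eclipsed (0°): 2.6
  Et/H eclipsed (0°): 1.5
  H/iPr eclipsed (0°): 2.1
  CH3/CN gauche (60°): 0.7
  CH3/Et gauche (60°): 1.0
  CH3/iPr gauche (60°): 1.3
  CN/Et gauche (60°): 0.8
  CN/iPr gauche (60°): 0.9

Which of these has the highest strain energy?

B

A (staggered): CN–Et gauche, CN–iPr gauche, CH3–iPr gauche, CH3–iPr gauche; 0.8 + 0.9 + 1.3 + 1.3 = 4.3 kcal/mol.
B (eclipsed): H–Et eclipsed, CN–iPr eclipsed, CH3–iPr eclipsed; 1.5 + 2.6 + 3.7 = 7.8 kcal/mol.
C (eclipsed): H–iPr eclipsed, CN–iPr eclipsed, CH3–Et eclipsed; 2.1 + 2.6 + 2.9 = 7.6 kcal/mol.
B has the highest total (7.8 kcal/mol).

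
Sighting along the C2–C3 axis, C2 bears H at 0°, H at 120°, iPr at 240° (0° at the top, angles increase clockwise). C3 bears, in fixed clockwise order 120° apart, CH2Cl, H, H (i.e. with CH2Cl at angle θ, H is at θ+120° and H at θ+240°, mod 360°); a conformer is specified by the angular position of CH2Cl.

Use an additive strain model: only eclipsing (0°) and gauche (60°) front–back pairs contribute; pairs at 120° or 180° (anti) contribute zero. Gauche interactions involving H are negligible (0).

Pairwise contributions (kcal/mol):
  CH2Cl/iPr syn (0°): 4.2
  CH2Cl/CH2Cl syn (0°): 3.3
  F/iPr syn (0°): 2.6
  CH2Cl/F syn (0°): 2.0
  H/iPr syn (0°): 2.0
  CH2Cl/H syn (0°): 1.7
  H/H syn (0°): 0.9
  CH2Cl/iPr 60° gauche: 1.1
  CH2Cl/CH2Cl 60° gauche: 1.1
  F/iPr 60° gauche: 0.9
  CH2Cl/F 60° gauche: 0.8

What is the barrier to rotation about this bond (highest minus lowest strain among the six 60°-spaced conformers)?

CH2Cl at 0° is eclipsed. H at 0° is eclipsed with CH2Cl at 0° (1.7); H at 120° is eclipsed with H at 120° (0.9); iPr at 240° is eclipsed with H at 240° (2.0). Total 4.6 kcal/mol.
CH2Cl at 60° (staggered): no non-H gauche contacts → 0.0 kcal/mol.
CH2Cl at 120° is eclipsed. H at 0° is eclipsed with H at 0° (0.9); H at 120° is eclipsed with CH2Cl at 120° (1.7); iPr at 240° is eclipsed with H at 240° (2.0). Total 4.6 kcal/mol.
CH2Cl at 180° is staggered. iPr at 240° is gauche with CH2Cl at 180° (1.1). Total 1.1 kcal/mol.
CH2Cl at 240° is eclipsed. H at 0° is eclipsed with H at 0° (0.9); H at 120° is eclipsed with H at 120° (0.9); iPr at 240° is eclipsed with CH2Cl at 240° (4.2). Total 6.0 kcal/mol.
CH2Cl at 300° is staggered. iPr at 240° is gauche with CH2Cl at 300° (1.1). Total 1.1 kcal/mol.
Max at 240° (6.0 kcal/mol), min at 60° (0.0 kcal/mol); barrier = 6.0 kcal/mol.

6.0 kcal/mol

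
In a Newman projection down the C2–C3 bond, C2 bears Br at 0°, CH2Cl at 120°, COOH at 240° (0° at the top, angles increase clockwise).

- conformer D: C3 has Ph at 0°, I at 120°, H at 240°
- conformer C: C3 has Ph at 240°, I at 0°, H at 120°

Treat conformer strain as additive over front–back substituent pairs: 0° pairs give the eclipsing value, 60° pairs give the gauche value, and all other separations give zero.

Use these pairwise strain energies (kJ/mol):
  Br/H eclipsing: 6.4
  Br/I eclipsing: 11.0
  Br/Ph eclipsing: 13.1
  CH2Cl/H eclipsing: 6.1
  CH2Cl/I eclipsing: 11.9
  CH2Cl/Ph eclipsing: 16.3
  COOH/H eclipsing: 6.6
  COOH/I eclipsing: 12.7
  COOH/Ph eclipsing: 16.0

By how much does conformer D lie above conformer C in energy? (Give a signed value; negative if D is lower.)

-1.5 kJ/mol

D is eclipsed. Br at 0° is eclipsed with Ph at 0° (13.1); CH2Cl at 120° is eclipsed with I at 120° (11.9); COOH at 240° is eclipsed with H at 240° (6.6). Total 31.6 kJ/mol.
C is eclipsed. Br at 0° is eclipsed with I at 0° (11.0); CH2Cl at 120° is eclipsed with H at 120° (6.1); COOH at 240° is eclipsed with Ph at 240° (16.0). Total 33.1 kJ/mol.
E(D) − E(C) = 31.6 − 33.1 = -1.5 kJ/mol.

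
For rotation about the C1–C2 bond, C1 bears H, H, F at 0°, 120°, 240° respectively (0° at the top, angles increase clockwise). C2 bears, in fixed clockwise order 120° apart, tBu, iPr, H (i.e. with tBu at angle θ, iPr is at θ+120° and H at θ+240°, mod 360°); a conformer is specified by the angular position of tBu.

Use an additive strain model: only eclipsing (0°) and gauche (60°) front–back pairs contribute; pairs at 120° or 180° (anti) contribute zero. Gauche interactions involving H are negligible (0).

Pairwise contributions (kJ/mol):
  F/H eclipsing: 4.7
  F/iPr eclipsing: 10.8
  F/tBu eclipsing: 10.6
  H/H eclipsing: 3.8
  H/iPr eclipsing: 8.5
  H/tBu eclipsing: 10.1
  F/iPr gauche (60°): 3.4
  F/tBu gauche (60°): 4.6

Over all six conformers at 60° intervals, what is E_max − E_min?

tBu at 0° (eclipsed): H–tBu eclipsed, H–iPr eclipsed, F–H eclipsed; 10.1 + 8.5 + 4.7 = 23.3 kJ/mol.
tBu at 60° (staggered): F–iPr gauche; 3.4 = 3.4 kJ/mol.
tBu at 120° (eclipsed): H–H eclipsed, H–tBu eclipsed, F–iPr eclipsed; 3.8 + 10.1 + 10.8 = 24.7 kJ/mol.
tBu at 180° (staggered): F–tBu gauche, F–iPr gauche; 4.6 + 3.4 = 8.0 kJ/mol.
tBu at 240° (eclipsed): H–iPr eclipsed, H–H eclipsed, F–tBu eclipsed; 8.5 + 3.8 + 10.6 = 22.9 kJ/mol.
tBu at 300° (staggered): F–tBu gauche; 4.6 = 4.6 kJ/mol.
Max at 120° (24.7 kJ/mol), min at 60° (3.4 kJ/mol); barrier = 21.3 kJ/mol.

21.3 kJ/mol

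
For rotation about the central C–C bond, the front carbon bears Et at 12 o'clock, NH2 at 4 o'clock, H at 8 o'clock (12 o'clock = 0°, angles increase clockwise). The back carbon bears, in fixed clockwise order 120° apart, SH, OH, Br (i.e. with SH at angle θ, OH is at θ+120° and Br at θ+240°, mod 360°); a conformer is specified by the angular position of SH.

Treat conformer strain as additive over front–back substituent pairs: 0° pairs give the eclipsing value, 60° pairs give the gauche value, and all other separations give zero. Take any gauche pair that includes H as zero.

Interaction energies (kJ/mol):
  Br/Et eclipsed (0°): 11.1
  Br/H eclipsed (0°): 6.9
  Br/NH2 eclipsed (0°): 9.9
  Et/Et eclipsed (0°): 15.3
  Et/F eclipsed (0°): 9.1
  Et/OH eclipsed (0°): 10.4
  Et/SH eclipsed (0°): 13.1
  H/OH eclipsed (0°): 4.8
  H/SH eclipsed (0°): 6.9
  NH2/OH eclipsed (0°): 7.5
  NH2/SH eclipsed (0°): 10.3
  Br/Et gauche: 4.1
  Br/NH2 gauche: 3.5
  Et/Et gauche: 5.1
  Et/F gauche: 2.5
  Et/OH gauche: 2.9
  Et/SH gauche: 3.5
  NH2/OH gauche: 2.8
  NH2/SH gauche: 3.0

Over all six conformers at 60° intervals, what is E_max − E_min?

14.8 kJ/mol

SH at 0° (eclipsed): Et–SH eclipsed, NH2–OH eclipsed, H–Br eclipsed; 13.1 + 7.5 + 6.9 = 27.5 kJ/mol.
SH at 60° (staggered): Et–SH gauche, Et–Br gauche, NH2–SH gauche, NH2–OH gauche; 3.5 + 4.1 + 3.0 + 2.8 = 13.4 kJ/mol.
SH at 120° (eclipsed): Et–Br eclipsed, NH2–SH eclipsed, H–OH eclipsed; 11.1 + 10.3 + 4.8 = 26.2 kJ/mol.
SH at 180° (staggered): Et–OH gauche, Et–Br gauche, NH2–SH gauche, NH2–Br gauche; 2.9 + 4.1 + 3.0 + 3.5 = 13.5 kJ/mol.
SH at 240° (eclipsed): Et–OH eclipsed, NH2–Br eclipsed, H–SH eclipsed; 10.4 + 9.9 + 6.9 = 27.2 kJ/mol.
SH at 300° (staggered): Et–SH gauche, Et–OH gauche, NH2–OH gauche, NH2–Br gauche; 3.5 + 2.9 + 2.8 + 3.5 = 12.7 kJ/mol.
Max at 0° (27.5 kJ/mol), min at 300° (12.7 kJ/mol); barrier = 14.8 kJ/mol.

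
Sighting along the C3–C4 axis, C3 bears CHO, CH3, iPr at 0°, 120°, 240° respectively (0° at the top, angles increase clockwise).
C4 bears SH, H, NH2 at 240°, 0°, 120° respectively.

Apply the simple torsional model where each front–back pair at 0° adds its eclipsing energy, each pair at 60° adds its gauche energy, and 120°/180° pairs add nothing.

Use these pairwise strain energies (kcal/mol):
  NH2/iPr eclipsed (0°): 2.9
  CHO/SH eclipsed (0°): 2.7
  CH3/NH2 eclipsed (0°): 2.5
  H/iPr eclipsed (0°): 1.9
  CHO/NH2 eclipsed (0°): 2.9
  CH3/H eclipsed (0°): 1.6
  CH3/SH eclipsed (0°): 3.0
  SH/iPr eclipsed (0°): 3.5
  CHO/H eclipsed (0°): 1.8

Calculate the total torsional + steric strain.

This conformer (eclipsed): CHO(0°)/H(0°) eclipsed 1.8; CH3(120°)/NH2(120°) eclipsed 2.5; iPr(240°)/SH(240°) eclipsed 3.5 → 7.8 kcal/mol.

7.8 kcal/mol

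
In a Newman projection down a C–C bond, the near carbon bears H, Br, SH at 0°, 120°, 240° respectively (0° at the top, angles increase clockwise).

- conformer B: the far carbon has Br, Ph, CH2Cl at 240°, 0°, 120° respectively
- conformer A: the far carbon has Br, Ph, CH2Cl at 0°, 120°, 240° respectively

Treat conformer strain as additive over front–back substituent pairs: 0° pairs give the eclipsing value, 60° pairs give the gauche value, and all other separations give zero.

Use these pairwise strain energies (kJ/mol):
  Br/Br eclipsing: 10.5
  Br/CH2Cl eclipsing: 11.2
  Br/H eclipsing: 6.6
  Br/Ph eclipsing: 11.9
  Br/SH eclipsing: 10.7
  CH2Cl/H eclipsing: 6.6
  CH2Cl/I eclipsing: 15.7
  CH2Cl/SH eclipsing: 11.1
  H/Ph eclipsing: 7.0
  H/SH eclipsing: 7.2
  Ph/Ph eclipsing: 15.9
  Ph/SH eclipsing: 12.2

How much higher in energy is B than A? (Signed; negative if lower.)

B (eclipsed): H(0°)/Ph(0°) eclipsed 7.0; Br(120°)/CH2Cl(120°) eclipsed 11.2; SH(240°)/Br(240°) eclipsed 10.7 → 28.9 kJ/mol.
A (eclipsed): H(0°)/Br(0°) eclipsed 6.6; Br(120°)/Ph(120°) eclipsed 11.9; SH(240°)/CH2Cl(240°) eclipsed 11.1 → 29.6 kJ/mol.
E(B) − E(A) = 28.9 − 29.6 = -0.7 kJ/mol.

-0.7 kJ/mol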